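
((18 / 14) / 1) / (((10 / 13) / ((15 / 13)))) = 27 / 14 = 1.93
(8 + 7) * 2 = 30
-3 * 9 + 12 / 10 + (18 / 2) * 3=6 / 5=1.20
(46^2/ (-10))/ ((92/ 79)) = -1817/ 10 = -181.70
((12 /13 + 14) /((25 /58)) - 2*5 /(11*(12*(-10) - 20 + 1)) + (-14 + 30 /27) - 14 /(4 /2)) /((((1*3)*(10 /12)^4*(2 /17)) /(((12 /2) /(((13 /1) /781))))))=11457153436176 /367046875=31214.41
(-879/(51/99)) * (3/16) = -87021/272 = -319.93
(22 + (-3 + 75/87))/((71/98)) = 56448/2059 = 27.42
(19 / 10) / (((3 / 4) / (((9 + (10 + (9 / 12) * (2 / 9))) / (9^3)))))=437 / 6561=0.07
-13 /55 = -0.24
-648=-648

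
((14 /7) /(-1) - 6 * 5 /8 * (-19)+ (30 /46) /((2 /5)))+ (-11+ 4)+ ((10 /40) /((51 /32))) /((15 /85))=53629 /828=64.77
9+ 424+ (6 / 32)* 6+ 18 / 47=163375 / 376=434.51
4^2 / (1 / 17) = 272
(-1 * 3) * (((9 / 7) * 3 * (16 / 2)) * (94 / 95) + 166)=-392082 / 665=-589.60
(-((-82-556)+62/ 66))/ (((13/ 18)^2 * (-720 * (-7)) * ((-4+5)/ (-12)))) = -189207/ 65065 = -2.91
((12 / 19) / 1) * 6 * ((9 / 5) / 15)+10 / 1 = 4966 / 475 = 10.45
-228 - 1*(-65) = -163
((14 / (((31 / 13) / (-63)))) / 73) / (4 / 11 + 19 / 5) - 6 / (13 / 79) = -253837788 / 6736951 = -37.68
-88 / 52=-22 / 13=-1.69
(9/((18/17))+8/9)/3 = 169/54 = 3.13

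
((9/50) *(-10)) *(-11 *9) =891/5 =178.20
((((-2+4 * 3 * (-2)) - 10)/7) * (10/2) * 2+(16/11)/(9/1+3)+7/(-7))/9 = -12083/2079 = -5.81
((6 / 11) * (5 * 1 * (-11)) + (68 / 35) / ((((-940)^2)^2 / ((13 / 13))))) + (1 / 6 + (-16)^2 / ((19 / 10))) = 40849273555300969 / 389398543800000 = 104.90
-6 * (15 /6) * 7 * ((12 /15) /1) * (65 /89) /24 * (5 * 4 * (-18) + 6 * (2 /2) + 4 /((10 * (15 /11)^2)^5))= 464405389729538111309 /513218847656250000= 904.89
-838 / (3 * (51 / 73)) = -61174 / 153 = -399.83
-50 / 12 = -25 / 6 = -4.17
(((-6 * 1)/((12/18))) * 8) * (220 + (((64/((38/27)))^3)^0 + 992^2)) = -70868520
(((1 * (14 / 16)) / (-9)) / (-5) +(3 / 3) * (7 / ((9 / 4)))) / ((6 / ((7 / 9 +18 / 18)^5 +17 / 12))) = 1020817441 / 102036672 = 10.00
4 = 4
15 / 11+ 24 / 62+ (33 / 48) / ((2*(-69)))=1314425 / 752928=1.75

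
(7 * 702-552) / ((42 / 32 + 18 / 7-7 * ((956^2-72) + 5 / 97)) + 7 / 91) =-616053984 / 903467374697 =-0.00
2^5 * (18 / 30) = 96 / 5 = 19.20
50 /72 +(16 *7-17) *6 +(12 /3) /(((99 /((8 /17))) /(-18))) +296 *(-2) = -145733 /6732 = -21.65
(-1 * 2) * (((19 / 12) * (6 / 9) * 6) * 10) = -380 / 3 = -126.67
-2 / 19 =-0.11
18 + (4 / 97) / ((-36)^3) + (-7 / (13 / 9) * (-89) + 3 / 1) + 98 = 8094092819 / 14708304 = 550.31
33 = 33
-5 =-5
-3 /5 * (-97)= 291 /5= 58.20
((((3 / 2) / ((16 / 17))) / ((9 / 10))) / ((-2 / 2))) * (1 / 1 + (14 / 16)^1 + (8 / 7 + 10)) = -20655 / 896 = -23.05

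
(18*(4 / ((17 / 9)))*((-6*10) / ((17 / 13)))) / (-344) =63180 / 12427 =5.08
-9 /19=-0.47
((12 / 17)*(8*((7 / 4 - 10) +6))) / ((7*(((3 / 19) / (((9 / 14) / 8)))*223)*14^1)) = -1539 / 5201252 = -0.00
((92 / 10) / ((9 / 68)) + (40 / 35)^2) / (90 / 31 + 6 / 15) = 605089 / 28224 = 21.44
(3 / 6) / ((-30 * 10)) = -1 / 600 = -0.00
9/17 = 0.53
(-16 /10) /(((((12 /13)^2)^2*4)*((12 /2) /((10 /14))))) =-0.07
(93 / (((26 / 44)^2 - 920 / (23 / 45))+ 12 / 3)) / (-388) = 11253 / 84302215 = 0.00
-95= -95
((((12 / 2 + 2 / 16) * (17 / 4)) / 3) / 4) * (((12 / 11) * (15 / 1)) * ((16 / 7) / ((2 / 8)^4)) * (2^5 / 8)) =913920 / 11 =83083.64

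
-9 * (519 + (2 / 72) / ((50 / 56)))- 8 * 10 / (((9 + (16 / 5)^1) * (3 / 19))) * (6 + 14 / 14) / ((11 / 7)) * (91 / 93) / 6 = -66011529314 / 14040675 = -4701.45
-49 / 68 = -0.72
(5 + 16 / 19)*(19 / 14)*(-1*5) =-555 / 14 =-39.64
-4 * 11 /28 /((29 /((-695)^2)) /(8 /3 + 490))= -7853020450 /609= -12894943.27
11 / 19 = 0.58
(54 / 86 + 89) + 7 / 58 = 89.75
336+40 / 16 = 338.50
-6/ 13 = -0.46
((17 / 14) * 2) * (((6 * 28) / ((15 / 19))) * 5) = 2584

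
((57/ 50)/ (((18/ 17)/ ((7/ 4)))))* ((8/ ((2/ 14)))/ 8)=15827/ 1200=13.19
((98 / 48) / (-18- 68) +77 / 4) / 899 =39683 / 1855536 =0.02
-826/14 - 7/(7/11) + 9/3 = -67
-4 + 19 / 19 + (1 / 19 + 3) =1 / 19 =0.05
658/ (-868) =-47/ 62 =-0.76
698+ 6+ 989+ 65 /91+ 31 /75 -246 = 760267 /525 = 1448.13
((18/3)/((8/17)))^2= 2601/16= 162.56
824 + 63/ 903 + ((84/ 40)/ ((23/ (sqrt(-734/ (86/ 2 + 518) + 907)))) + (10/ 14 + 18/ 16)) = 828.66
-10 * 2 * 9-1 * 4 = -184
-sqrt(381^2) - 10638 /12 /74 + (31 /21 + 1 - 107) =-1546241 /3108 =-497.50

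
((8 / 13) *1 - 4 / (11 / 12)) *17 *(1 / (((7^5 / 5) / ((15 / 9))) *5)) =-45560 / 7210203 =-0.01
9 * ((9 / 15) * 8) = 216 / 5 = 43.20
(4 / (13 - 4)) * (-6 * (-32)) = 256 / 3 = 85.33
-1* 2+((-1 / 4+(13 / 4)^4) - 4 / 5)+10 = 118.52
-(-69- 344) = 413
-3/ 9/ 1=-1/ 3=-0.33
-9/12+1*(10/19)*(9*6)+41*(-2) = -4129/76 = -54.33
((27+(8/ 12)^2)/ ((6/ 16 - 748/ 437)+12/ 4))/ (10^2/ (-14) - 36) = -3022292/ 7902585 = -0.38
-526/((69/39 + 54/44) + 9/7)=-1053052/8573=-122.83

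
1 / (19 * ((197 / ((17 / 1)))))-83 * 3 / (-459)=313270 / 572679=0.55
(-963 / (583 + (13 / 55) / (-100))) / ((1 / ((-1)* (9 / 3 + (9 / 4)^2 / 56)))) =5.10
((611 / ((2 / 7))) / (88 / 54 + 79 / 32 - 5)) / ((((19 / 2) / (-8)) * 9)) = 3284736 / 14801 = 221.93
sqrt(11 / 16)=sqrt(11) / 4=0.83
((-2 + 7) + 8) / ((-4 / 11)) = -143 / 4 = -35.75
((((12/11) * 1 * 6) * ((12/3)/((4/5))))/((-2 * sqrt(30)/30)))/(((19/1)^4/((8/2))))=-720 * sqrt(30)/1433531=-0.00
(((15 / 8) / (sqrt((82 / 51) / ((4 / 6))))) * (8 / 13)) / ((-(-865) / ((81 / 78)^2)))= 2187 * sqrt(697) / 62333284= 0.00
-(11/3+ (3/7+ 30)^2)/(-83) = 136646/12201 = 11.20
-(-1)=1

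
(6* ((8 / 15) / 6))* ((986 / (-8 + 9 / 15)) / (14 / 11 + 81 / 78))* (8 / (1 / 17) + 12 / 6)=-103774528 / 24457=-4243.14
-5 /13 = -0.38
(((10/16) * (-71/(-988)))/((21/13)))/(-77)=-355/983136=-0.00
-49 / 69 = -0.71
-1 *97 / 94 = -97 / 94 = -1.03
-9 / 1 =-9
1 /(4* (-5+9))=1 /16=0.06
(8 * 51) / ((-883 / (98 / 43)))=-39984 / 37969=-1.05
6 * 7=42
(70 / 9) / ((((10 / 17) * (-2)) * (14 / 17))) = -289 / 36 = -8.03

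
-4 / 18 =-2 / 9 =-0.22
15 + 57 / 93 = 484 / 31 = 15.61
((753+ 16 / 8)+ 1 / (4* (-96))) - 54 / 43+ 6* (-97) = 2835797 / 16512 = 171.74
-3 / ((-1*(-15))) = -1 / 5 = -0.20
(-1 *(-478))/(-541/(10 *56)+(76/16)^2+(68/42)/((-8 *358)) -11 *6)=-35936040/3338303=-10.76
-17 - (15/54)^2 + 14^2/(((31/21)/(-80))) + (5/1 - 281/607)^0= -106848199/10044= -10638.01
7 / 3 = 2.33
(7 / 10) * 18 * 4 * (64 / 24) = 672 / 5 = 134.40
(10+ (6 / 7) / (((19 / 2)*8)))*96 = 127824 / 133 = 961.08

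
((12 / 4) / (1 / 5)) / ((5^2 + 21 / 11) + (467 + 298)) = 165 / 8711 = 0.02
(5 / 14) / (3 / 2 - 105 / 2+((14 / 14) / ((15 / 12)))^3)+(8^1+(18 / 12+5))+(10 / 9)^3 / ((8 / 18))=62904824 / 3578337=17.58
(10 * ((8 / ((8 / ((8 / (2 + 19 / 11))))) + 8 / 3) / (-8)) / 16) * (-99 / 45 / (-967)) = -407 / 475764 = -0.00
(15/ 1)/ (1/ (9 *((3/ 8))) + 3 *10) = 405/ 818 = 0.50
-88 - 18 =-106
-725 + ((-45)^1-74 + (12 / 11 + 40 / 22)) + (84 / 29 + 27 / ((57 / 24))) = -5011392 / 6061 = -826.83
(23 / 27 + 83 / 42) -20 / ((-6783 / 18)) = 351767 / 122094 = 2.88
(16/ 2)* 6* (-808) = -38784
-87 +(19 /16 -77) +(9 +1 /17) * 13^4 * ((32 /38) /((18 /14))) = 7874349313 /46512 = 169297.16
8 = 8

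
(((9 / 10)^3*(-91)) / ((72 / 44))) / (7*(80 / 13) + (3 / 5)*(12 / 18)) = -117117 / 125600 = -0.93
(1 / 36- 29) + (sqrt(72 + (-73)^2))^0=-27.97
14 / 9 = 1.56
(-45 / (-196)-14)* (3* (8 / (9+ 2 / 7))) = -16194 / 455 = -35.59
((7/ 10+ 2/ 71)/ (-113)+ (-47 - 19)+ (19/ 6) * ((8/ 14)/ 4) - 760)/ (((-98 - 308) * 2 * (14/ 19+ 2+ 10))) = 6606861697/ 82768958580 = 0.08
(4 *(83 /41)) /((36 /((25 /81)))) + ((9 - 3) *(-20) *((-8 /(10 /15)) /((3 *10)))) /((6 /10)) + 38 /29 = 70538437 /866781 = 81.38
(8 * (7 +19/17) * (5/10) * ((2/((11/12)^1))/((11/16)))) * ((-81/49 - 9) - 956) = -912734208/9163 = -99610.85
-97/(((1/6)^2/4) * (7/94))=-1312992/7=-187570.29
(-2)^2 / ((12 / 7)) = 7 / 3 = 2.33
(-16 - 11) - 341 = -368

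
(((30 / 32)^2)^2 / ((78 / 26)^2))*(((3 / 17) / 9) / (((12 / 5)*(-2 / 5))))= -15625 / 8912896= -0.00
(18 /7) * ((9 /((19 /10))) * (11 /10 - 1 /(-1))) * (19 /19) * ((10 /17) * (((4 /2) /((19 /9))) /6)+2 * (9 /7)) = 2927664 /42959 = 68.15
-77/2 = -38.50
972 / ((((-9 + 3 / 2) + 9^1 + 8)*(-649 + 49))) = -81 / 475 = -0.17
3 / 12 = 1 / 4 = 0.25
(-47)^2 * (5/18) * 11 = 121495/18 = 6749.72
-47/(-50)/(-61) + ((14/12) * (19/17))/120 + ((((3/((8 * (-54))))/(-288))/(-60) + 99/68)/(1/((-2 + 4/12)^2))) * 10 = 2347698743299/58058726400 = 40.44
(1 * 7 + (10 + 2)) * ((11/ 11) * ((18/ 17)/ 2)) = 171/ 17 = 10.06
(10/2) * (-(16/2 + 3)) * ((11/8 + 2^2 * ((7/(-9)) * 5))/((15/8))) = 11231/27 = 415.96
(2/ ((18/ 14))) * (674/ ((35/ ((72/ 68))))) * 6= 16176/ 85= 190.31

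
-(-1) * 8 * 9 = 72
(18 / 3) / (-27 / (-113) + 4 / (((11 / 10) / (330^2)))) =226 / 14916009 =0.00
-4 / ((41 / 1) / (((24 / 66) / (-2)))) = 8 / 451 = 0.02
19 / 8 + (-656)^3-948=-282301361.62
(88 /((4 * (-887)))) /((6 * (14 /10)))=-55 /18627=-0.00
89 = 89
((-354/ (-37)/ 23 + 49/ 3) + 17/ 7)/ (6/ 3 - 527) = -342728/ 9382275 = -0.04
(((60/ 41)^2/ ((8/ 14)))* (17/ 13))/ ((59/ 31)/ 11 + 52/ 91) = 255647700/ 38832781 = 6.58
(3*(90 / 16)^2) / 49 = 6075 / 3136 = 1.94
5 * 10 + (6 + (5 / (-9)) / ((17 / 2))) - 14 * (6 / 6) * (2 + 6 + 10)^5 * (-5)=20237281838 / 153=132269815.93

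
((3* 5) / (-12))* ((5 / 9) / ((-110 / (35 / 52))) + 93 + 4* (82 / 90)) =-4975081 / 41184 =-120.80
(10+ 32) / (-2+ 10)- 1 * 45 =-159 / 4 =-39.75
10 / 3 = 3.33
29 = 29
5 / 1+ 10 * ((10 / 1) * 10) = 1005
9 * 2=18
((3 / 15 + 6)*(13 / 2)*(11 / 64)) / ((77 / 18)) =3627 / 2240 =1.62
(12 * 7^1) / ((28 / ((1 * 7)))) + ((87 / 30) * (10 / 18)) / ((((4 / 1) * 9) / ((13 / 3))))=41201 / 1944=21.19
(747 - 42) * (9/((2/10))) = 31725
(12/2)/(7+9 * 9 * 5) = 3/206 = 0.01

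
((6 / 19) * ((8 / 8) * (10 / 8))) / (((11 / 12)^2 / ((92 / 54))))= 1840 / 2299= 0.80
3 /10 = 0.30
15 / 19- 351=-6654 / 19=-350.21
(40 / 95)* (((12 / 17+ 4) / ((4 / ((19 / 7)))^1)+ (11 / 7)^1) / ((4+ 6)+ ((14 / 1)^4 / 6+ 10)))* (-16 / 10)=-3888 / 7779455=-0.00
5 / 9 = 0.56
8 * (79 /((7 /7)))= 632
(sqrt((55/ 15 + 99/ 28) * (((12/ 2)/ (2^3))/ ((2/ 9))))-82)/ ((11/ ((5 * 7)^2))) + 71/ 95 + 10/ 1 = -8572.01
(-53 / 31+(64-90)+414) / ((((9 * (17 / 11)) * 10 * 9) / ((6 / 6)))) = 26345 / 85374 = 0.31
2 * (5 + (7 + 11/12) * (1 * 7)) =725/6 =120.83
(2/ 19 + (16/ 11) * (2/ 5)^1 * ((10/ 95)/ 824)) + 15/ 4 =1659877/ 430540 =3.86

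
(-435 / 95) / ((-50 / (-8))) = -348 / 475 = -0.73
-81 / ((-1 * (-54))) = -3 / 2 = -1.50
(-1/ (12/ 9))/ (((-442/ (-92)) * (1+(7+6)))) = -0.01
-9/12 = -3/4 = -0.75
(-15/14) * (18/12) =-1.61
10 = 10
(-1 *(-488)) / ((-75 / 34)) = -16592 / 75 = -221.23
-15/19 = -0.79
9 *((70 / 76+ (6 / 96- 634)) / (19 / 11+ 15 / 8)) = -19051263 / 12046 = -1581.54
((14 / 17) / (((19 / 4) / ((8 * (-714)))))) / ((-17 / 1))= 18816 / 323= 58.25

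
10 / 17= 0.59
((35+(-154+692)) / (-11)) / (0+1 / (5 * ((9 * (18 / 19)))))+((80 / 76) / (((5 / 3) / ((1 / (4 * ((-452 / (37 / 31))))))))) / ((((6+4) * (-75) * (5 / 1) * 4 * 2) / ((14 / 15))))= -487754216997151 / 219638100000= -2220.72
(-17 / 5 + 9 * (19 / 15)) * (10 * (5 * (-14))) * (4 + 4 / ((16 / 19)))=-49000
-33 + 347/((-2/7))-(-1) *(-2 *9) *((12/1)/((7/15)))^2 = -1288655/98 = -13149.54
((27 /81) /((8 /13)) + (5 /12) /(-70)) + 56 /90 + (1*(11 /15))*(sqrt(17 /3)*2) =1459 /1260 + 22*sqrt(51) /45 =4.65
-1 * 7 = -7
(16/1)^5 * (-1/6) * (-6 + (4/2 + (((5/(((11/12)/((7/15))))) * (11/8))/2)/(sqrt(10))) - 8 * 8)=35651584/3 - 458752 * sqrt(10)/15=11787147.92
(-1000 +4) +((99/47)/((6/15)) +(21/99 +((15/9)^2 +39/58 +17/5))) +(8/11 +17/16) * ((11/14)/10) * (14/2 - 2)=-42444427079/43179840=-982.97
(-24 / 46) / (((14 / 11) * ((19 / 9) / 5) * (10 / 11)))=-3267 / 3059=-1.07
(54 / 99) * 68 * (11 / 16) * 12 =306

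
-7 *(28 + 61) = -623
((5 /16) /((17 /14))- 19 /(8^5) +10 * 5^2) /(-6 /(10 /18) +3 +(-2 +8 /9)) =-6273316665 /223379456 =-28.08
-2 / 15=-0.13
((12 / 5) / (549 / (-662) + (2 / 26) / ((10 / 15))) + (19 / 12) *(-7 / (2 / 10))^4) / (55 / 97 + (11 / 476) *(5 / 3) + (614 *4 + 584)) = 105315874391413 / 134775204800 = 781.42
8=8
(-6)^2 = 36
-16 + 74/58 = -427/29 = -14.72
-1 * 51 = -51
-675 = -675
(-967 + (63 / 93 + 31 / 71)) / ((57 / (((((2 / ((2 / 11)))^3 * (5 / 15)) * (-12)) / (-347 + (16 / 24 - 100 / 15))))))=-11318371460 / 44286321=-255.57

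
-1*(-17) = 17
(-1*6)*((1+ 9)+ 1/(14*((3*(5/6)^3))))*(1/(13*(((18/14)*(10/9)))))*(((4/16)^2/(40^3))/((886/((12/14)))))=-39537/12900160000000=-0.00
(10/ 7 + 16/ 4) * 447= 2426.57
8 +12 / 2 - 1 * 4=10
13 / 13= 1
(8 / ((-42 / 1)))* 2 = -8 / 21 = -0.38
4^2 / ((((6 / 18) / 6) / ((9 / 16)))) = 162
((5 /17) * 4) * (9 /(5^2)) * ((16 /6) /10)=48 /425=0.11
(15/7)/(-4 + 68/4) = 15/91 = 0.16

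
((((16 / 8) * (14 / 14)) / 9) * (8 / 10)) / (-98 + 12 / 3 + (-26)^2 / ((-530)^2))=-112360 / 59408829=-0.00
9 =9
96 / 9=32 / 3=10.67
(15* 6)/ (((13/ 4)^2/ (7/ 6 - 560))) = -804720/ 169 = -4761.66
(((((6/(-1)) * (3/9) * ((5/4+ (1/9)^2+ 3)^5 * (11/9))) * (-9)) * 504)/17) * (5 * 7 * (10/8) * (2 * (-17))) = -67685737722672890975/49589822592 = -1364911874.75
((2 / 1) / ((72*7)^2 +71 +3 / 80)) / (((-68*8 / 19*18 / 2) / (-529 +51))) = 45410 / 3110025339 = 0.00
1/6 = 0.17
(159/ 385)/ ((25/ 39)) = 6201/ 9625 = 0.64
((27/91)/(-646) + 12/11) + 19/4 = 7553407/1293292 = 5.84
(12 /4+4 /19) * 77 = 4697 /19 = 247.21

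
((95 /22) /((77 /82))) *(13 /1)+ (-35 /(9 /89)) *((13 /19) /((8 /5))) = -102227645 /1158696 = -88.23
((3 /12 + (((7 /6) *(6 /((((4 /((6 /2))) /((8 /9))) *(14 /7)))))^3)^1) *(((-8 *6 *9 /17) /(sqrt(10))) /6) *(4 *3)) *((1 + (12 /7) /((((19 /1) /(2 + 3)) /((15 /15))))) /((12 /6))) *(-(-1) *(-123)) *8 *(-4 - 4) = -4250990208 *sqrt(10) /11305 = -1189103.17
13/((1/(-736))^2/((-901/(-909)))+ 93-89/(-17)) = 6344885248/47945513869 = 0.13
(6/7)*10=60/7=8.57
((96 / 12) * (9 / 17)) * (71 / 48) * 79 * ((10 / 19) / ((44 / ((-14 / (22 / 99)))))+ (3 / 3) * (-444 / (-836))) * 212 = -82940283 / 3553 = -23343.73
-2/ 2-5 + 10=4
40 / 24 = 5 / 3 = 1.67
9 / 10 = 0.90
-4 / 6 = -2 / 3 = -0.67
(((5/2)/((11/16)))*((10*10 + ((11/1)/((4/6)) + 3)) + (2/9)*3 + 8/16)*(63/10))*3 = 91224/11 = 8293.09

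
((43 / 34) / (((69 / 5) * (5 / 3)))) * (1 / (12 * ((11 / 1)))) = 43 / 103224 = 0.00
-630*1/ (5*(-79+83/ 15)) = 945/ 551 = 1.72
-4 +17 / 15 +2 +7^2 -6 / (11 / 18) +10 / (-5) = 5992 / 165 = 36.32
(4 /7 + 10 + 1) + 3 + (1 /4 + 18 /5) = 2579 /140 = 18.42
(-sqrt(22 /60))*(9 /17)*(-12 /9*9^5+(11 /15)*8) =590446*sqrt(330) /425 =25237.61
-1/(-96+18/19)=19/1806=0.01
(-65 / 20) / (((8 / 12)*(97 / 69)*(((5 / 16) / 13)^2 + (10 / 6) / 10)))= -43658784 / 2105579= -20.73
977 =977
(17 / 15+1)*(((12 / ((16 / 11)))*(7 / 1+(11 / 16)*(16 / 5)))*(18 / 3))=24288 / 25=971.52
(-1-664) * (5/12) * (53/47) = -176225/564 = -312.46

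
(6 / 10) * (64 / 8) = 24 / 5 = 4.80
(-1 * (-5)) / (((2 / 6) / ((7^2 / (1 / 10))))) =7350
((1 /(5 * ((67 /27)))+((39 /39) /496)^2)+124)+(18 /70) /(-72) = 14316194293 /115381504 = 124.08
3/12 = 1/4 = 0.25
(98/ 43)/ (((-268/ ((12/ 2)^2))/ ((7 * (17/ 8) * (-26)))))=682227/ 5762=118.40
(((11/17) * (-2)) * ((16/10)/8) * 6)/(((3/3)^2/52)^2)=-356928/85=-4199.15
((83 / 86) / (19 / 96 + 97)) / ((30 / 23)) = 15272 / 2006165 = 0.01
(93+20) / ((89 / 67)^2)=507257 / 7921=64.04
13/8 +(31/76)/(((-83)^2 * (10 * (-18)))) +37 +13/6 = 3844268639/94241520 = 40.79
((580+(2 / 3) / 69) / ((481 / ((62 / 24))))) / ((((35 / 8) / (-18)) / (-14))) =29775376 / 165945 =179.43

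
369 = 369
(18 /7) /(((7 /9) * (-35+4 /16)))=-648 /6811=-0.10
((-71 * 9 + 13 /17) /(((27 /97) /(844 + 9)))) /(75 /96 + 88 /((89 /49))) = -2556763092800 /64355931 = -39728.48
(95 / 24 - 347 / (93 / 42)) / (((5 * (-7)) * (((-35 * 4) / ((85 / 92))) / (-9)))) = 0.26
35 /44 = 0.80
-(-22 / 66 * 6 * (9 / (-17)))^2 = -324 / 289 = -1.12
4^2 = 16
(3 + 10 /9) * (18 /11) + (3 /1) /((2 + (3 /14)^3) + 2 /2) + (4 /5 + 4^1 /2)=1593492 /151415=10.52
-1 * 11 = -11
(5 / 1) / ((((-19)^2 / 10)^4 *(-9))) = -50000 / 152852067369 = -0.00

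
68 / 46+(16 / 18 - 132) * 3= -391.86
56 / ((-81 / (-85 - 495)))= 32480 / 81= 400.99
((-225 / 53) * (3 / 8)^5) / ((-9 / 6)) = 18225 / 868352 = 0.02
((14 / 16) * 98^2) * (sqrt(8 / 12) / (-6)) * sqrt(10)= -16807 * sqrt(15) / 18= -3616.29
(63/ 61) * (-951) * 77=-4613301/ 61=-75627.89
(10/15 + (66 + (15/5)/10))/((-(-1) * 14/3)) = 287/20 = 14.35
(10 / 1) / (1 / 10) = 100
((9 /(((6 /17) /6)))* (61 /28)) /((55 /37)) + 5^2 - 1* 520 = -416979 /1540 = -270.77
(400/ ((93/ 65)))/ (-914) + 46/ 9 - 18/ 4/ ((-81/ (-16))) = 499346/ 127503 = 3.92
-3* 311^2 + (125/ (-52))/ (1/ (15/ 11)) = -165975111/ 572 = -290166.28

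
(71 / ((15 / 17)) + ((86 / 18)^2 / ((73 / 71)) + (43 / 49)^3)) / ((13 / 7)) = 359461457863 / 6459686415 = 55.65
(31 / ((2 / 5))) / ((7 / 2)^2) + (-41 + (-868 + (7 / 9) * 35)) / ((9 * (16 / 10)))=-217930 / 3969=-54.91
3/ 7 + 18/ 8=75/ 28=2.68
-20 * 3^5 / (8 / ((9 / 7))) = -10935 / 14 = -781.07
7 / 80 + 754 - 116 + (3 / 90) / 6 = 459427 / 720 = 638.09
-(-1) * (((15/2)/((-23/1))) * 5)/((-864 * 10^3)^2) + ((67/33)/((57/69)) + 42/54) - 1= 213918105599791/95690833920000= 2.24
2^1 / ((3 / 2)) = 4 / 3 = 1.33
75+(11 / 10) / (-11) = 749 / 10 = 74.90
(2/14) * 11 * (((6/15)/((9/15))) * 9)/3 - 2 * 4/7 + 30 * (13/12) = 69/2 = 34.50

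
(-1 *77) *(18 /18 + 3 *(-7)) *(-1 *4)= -6160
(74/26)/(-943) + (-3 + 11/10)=-1.90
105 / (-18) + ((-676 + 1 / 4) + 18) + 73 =-7087 / 12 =-590.58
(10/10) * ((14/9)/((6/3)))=7/9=0.78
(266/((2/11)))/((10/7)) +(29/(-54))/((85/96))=313189/306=1023.49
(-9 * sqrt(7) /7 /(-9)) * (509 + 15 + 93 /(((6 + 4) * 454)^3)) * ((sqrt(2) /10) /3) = 49034171936093 * sqrt(14) /19651099440000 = 9.34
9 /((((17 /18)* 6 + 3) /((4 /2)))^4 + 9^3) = 729 /87610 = 0.01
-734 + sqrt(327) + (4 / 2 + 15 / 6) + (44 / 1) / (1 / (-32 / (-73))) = -103691 / 146 + sqrt(327) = -692.13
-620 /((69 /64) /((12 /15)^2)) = -126976 /345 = -368.05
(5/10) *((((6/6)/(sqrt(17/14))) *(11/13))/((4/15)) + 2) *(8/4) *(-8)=-330 *sqrt(238)/221 - 16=-39.04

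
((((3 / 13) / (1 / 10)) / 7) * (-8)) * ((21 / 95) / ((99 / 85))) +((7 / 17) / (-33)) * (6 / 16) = -186689 / 369512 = -0.51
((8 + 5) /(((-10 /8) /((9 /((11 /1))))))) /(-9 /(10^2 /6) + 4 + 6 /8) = -9360 /4631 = -2.02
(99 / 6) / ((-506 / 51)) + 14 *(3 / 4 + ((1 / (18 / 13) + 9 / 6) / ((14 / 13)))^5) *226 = 1574915230275787 / 13043451708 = 120743.75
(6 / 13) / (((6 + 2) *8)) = 3 / 416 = 0.01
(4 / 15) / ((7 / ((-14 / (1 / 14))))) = -7.47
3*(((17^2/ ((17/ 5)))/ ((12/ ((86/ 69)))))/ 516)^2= 7225/ 8227008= 0.00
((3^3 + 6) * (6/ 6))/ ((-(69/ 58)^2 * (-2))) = 18502/ 1587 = 11.66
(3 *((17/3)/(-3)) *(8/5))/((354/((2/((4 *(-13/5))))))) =34/6903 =0.00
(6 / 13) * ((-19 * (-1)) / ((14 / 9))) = 513 / 91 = 5.64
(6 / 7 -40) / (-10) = 137 / 35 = 3.91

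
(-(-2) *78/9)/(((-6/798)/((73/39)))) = -38836/9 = -4315.11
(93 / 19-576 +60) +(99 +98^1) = -5968 / 19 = -314.11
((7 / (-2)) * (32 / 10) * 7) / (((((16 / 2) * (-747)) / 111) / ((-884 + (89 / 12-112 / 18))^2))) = 1831187945293 / 1613520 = 1134902.54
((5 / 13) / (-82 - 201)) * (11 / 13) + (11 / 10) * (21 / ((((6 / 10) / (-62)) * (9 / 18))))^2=990935265265 / 47827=20719160.00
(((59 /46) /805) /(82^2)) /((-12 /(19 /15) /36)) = -1121 /1244948600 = -0.00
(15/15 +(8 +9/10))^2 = 9801/100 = 98.01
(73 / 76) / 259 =73 / 19684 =0.00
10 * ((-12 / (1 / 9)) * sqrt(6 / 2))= -1080 * sqrt(3)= -1870.61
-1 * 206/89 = -2.31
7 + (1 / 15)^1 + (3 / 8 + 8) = 1853 / 120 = 15.44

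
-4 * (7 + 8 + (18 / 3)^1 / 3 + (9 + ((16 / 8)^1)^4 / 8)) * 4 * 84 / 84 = -448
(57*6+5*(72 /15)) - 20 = 346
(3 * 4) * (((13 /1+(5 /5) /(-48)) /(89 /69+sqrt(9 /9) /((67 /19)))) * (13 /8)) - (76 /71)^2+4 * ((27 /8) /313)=58671735749045 /367269031744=159.75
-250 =-250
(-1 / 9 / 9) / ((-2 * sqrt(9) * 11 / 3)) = 1 / 1782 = 0.00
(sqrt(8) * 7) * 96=1344 * sqrt(2)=1900.70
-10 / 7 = -1.43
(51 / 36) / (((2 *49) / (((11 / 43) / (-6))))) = -187 / 303408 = -0.00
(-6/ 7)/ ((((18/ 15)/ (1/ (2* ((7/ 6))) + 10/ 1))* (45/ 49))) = -73/ 9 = -8.11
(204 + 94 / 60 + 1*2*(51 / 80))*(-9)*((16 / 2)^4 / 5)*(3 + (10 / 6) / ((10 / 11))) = -184271104 / 25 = -7370844.16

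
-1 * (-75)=75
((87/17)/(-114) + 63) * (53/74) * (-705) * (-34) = 1519597185/1406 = 1080794.58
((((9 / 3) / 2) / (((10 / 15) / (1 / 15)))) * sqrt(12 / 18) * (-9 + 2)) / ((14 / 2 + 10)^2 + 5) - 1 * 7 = -7.00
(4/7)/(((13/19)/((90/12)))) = 570/91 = 6.26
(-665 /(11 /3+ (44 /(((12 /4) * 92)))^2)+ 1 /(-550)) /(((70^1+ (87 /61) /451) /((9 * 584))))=-520239438250272 /38468993575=-13523.60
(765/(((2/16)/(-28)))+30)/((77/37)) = -6339210/77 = -82327.40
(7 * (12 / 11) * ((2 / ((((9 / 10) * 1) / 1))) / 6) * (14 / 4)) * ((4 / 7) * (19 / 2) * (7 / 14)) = 2660 / 99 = 26.87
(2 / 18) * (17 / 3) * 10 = 170 / 27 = 6.30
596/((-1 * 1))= -596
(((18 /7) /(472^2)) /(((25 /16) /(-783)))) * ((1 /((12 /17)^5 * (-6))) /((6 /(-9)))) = -41175853 /4990361600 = -0.01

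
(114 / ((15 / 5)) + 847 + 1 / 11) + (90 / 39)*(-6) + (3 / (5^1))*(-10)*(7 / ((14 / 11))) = 119869 / 143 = 838.24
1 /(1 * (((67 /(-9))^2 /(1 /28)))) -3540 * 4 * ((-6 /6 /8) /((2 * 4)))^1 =6952359 /31423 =221.25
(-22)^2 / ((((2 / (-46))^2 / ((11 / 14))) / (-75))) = -105614850 / 7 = -15087835.71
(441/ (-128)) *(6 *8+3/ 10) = -213003/ 1280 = -166.41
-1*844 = -844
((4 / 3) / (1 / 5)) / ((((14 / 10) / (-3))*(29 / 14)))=-200 / 29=-6.90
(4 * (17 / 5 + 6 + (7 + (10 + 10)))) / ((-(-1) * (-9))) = -728 / 45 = -16.18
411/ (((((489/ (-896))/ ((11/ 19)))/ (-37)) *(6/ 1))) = 24980032/ 9291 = 2688.63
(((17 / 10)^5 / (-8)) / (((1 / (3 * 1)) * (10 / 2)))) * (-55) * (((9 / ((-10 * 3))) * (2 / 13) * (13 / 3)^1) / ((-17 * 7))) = 2756193 / 28000000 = 0.10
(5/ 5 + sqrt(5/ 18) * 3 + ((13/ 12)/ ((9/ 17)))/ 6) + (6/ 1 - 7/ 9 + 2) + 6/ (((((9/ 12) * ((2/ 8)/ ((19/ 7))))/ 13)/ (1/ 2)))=sqrt(10)/ 2 + 2599739/ 4536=574.72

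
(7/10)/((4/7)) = 49/40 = 1.22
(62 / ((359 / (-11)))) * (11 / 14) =-3751 / 2513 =-1.49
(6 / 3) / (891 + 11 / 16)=32 / 14267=0.00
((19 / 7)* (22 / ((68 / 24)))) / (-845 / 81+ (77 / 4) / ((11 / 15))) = 812592 / 609875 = 1.33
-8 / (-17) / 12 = 2 / 51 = 0.04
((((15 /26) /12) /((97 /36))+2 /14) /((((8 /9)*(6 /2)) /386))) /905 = 1642623 /63907480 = 0.03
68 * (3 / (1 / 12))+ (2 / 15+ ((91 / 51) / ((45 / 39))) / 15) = 28093513 / 11475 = 2448.24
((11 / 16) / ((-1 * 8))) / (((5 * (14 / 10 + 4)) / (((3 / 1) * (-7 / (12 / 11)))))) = 847 / 13824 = 0.06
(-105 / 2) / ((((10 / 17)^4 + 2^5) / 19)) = -55541465 / 1788448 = -31.06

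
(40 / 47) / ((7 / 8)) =320 / 329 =0.97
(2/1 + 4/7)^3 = 5832/343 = 17.00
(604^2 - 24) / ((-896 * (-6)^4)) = -45599 / 145152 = -0.31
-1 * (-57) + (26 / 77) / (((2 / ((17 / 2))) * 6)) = 52889 / 924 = 57.24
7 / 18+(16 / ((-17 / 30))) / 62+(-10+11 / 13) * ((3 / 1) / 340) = -181633 / 1233180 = -0.15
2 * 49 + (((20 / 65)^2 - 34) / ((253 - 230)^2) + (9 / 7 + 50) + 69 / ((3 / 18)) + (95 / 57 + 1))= 1062410555 / 1877421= 565.89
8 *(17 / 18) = 68 / 9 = 7.56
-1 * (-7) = 7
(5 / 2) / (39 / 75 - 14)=-125 / 674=-0.19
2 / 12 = 1 / 6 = 0.17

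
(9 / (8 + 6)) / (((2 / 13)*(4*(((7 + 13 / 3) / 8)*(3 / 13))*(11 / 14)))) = 1521 / 374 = 4.07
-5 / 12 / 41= -5 / 492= -0.01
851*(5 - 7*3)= -13616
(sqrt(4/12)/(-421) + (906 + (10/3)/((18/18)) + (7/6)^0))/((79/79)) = 2731/3 - sqrt(3)/1263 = 910.33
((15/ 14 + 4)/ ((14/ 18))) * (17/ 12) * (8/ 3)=1207/ 49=24.63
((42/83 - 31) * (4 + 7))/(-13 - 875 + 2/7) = 194887/515762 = 0.38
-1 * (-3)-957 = -954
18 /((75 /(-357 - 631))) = -5928 /25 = -237.12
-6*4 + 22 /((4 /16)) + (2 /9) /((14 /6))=1346 /21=64.10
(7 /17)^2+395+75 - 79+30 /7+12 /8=1606081 /4046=396.96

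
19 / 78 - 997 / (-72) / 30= 19801 / 28080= 0.71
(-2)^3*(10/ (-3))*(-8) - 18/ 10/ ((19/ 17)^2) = -1163003/ 5415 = -214.77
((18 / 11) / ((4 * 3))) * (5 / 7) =15 / 154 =0.10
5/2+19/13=103/26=3.96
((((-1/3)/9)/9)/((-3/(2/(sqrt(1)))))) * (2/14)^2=2/35721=0.00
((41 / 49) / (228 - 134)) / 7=41 / 32242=0.00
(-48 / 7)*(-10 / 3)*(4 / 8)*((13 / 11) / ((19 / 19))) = 13.51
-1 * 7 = -7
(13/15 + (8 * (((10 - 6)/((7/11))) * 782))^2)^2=1291755099653999439089929/540225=2391142763948353813.86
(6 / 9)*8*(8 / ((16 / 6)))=16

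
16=16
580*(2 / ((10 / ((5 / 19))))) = 580 / 19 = 30.53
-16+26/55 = -15.53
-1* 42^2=-1764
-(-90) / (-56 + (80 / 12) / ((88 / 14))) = -2970 / 1813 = -1.64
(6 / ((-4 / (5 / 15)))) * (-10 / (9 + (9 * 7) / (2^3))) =8 / 27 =0.30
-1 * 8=-8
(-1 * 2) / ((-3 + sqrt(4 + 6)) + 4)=2 / 9 -2 * sqrt(10) / 9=-0.48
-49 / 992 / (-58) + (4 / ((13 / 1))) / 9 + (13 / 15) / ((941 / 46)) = 2451655877 / 31672704960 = 0.08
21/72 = 7/24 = 0.29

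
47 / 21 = 2.24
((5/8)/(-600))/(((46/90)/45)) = -135/1472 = -0.09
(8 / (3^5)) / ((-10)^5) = -1 / 3037500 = -0.00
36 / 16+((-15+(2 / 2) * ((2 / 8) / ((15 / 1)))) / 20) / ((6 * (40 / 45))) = 13501 / 6400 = 2.11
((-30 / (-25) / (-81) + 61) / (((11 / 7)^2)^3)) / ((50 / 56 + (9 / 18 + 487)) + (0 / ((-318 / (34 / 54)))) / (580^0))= 27120918076 / 3270523051125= 0.01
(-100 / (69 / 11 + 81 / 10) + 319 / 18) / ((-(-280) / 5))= 102113 / 531216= 0.19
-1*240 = -240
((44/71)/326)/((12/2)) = 11/34719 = 0.00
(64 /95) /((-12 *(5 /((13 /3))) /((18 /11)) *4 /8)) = -832 /5225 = -0.16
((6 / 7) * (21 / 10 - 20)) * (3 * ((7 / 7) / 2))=-1611 / 70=-23.01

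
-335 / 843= -0.40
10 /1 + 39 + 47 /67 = 3330 /67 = 49.70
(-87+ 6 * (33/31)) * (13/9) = -10829/93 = -116.44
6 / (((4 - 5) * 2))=-3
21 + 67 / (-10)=143 / 10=14.30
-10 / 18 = -5 / 9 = -0.56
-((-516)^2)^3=-18875488922505216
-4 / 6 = -0.67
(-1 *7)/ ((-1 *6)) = 7/ 6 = 1.17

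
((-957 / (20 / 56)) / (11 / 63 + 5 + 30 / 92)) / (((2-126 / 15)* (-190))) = -9706851 / 24230320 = -0.40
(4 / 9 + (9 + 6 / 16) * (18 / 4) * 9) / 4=54739 / 576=95.03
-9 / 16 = -0.56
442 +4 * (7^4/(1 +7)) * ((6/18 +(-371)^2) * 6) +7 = 991430973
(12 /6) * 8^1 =16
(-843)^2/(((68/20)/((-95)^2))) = 32068036125/17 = 1886355066.18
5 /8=0.62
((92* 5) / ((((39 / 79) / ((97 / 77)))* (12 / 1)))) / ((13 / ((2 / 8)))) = 881245 / 468468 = 1.88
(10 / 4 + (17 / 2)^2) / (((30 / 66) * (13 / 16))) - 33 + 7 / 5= 854 / 5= 170.80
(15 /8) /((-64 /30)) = -225 /256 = -0.88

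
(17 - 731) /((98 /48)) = -2448 /7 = -349.71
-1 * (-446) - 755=-309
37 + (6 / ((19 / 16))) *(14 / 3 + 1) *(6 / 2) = 2335 / 19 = 122.89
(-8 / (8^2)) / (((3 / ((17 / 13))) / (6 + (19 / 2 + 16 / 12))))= -1717 / 1872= -0.92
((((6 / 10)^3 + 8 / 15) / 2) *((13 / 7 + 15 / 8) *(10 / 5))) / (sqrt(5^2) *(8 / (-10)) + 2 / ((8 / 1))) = -58729 / 78750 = -0.75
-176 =-176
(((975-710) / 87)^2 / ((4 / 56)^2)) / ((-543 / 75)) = -344102500 / 1369989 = -251.17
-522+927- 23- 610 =-228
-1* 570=-570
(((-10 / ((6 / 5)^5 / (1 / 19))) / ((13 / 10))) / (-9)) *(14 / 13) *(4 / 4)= 546875 / 28089828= 0.02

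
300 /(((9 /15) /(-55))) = -27500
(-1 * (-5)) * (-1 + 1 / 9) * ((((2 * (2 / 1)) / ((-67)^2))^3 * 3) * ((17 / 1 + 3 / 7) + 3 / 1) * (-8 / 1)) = 0.00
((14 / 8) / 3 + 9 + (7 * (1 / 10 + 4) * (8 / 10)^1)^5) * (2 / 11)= 747724068406363 / 644531250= 1160105.22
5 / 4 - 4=-11 / 4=-2.75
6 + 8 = 14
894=894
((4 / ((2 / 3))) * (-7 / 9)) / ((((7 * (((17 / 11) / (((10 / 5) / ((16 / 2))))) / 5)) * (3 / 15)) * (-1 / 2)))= 275 / 51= 5.39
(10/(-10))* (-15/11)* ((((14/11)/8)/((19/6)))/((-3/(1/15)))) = -7/4598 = -0.00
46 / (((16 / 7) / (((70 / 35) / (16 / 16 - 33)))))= -161 / 128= -1.26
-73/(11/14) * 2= -2044/11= -185.82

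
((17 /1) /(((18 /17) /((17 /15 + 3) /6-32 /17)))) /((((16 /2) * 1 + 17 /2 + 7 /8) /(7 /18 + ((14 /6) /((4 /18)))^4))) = -5433545117 /405324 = -13405.44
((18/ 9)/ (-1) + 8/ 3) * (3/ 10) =1/ 5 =0.20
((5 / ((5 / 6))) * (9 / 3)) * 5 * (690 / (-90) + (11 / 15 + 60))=4776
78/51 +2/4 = 69/34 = 2.03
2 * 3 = 6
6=6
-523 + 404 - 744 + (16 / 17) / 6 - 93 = -48748 / 51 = -955.84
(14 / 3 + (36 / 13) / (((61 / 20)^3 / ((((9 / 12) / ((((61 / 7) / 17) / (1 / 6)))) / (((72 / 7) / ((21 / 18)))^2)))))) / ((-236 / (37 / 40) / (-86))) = 866050375280797 / 550528360836480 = 1.57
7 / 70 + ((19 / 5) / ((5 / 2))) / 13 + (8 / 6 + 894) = 1746323 / 1950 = 895.55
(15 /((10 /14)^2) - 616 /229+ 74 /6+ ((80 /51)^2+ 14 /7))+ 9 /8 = 1063292329 /23825160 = 44.63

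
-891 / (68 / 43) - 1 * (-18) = -37089 / 68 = -545.43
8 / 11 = 0.73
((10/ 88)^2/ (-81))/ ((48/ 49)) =-1225/ 7527168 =-0.00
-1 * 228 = -228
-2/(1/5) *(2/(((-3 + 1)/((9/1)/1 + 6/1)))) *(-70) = -10500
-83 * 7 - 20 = -601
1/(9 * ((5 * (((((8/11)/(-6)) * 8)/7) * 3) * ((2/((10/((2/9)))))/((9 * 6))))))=-2079/32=-64.97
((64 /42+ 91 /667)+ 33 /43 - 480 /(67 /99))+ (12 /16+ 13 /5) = -567763798571 /807083340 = -703.48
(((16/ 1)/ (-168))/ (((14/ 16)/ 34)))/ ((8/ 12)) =-272/ 49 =-5.55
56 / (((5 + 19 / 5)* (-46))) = -35 / 253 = -0.14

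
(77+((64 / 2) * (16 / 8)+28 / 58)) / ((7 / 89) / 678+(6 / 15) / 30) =2063193550 / 196127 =10519.68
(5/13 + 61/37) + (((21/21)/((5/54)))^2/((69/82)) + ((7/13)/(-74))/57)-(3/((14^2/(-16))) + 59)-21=94077576139/1544947950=60.89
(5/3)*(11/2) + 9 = 109/6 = 18.17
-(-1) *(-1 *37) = -37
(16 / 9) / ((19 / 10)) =160 / 171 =0.94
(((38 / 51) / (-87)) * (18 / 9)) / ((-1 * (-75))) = -76 / 332775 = -0.00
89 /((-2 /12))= -534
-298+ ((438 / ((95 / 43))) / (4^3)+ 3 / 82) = -36752063 / 124640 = -294.87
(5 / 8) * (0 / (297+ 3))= 0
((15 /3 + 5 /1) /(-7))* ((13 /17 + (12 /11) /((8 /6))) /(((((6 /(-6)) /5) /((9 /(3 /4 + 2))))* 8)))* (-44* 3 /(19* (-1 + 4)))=-266400 /24871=-10.71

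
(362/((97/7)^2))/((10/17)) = 150773/47045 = 3.20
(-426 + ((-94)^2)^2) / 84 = 39037235 / 42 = 929457.98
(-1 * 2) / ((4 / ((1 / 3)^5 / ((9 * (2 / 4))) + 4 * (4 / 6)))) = -2917 / 2187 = -1.33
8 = 8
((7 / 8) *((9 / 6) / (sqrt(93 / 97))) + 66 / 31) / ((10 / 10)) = 7 *sqrt(9021) / 496 + 66 / 31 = 3.47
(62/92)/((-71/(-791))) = 24521/3266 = 7.51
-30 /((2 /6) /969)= -87210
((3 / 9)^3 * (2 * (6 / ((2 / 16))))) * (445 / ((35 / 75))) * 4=284800 / 21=13561.90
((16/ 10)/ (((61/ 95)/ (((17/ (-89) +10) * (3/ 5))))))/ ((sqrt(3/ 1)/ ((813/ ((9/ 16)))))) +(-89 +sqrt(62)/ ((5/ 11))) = -89 +11 * sqrt(62)/ 5 +191789952 * sqrt(3)/ 27145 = 12165.93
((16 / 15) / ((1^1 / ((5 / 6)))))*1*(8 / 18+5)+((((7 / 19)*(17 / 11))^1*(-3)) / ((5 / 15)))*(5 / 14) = 101891 / 33858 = 3.01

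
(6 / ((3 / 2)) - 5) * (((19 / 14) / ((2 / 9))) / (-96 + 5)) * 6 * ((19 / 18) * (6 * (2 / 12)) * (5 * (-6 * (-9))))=146205 / 1274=114.76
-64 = -64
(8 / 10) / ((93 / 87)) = 116 / 155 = 0.75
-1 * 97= -97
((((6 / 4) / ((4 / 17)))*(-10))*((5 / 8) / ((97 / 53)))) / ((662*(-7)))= 67575 / 14383936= 0.00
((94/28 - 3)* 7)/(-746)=-5/1492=-0.00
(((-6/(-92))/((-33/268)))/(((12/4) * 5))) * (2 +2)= -536/3795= -0.14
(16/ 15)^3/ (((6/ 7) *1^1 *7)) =2048/ 10125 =0.20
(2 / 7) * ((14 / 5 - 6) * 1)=-32 / 35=-0.91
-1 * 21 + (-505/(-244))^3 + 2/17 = -2967618695/246955328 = -12.02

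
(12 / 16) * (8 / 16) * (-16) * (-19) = 114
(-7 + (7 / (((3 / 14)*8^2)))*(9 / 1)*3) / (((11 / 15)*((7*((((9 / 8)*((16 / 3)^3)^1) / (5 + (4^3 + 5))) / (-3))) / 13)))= -2012985 / 90112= -22.34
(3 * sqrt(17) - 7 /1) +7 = 3 * sqrt(17) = 12.37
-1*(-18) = 18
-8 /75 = -0.11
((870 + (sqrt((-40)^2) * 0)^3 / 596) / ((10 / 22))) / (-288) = -319 / 48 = -6.65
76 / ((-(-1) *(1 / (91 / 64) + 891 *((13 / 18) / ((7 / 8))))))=1729 / 16747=0.10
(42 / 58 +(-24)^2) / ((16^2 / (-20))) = -83625 / 1856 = -45.06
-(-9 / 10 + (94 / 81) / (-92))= 8501 / 9315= 0.91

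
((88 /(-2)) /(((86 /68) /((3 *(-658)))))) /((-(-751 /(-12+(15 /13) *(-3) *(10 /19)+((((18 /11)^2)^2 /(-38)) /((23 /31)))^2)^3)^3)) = -16221170049292823682669345747663383514609890300867838849950539233698927940503569033859831046158600005117984970798784241099462704830897942428223889408 /5667936147822238036948672410943900182046630033100989780555656028632689619153456771243305091005852419050234844916132838529324102444717119670091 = -2861918.28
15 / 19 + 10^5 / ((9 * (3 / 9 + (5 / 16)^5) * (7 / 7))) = 33038.74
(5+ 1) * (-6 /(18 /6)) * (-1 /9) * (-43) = -172 /3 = -57.33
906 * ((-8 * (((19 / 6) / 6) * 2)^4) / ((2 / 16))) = -157427768 / 2187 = -71983.43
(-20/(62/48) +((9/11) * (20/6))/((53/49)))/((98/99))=-1054215/80507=-13.09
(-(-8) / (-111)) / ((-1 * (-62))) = -4 / 3441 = -0.00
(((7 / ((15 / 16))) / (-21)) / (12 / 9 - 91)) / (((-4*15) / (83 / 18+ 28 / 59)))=-10802 / 32138775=-0.00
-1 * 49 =-49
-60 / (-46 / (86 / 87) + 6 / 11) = 9460 / 7251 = 1.30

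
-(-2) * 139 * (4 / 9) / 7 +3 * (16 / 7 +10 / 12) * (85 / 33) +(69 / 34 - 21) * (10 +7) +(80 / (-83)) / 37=-85363294 / 304029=-280.77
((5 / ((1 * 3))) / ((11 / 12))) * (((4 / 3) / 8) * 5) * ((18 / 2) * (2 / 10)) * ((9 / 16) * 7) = 945 / 88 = 10.74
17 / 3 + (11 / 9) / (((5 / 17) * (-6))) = 1343 / 270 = 4.97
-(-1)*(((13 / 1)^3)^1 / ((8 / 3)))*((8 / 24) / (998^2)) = 2197 / 7968032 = 0.00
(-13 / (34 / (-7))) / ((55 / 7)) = 0.34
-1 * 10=-10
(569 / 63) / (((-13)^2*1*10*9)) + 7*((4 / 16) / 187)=3566611 / 358378020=0.01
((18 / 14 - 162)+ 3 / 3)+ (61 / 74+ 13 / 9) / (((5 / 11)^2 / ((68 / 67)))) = -580078672 / 3904425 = -148.57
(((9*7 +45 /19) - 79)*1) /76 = -259 /1444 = -0.18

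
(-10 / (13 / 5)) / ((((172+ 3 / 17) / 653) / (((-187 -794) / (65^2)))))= 21780162 / 6430619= 3.39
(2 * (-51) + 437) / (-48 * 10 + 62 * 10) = 67 / 28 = 2.39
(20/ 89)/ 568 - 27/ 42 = -28418/ 44233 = -0.64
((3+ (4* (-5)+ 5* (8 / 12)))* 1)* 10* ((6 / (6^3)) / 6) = -205 / 324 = -0.63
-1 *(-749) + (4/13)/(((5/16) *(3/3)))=48749/65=749.98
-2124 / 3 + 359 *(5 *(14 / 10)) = 1805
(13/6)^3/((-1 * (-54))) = 2197/11664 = 0.19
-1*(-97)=97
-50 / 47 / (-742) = 25 / 17437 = 0.00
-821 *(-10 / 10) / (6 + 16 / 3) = 2463 / 34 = 72.44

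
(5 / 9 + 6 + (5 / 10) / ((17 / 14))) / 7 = 1066 / 1071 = 1.00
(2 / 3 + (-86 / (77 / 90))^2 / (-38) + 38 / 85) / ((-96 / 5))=1901556529 / 137884824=13.79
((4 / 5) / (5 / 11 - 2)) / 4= -11 / 85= -0.13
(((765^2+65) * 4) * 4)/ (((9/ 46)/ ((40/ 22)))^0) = 9364640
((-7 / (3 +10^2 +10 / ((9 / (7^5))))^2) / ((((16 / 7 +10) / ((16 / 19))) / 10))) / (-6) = 52920 / 23333508569353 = 0.00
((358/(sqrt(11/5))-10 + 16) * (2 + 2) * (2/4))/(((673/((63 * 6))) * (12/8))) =3024/673 + 180432 * sqrt(55)/7403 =185.25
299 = 299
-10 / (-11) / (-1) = -10 / 11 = -0.91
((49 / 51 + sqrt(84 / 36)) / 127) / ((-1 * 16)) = -sqrt(21) / 6096 - 49 / 103632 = -0.00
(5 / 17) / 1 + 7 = 124 / 17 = 7.29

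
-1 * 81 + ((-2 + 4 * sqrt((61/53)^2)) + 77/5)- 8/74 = -63.10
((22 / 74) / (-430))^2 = 121 / 253128100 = 0.00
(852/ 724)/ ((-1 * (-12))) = 71/ 724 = 0.10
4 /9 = 0.44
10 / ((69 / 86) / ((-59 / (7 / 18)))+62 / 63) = 10.22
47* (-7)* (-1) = 329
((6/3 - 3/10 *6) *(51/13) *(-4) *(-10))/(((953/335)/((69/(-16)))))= -1178865/24778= -47.58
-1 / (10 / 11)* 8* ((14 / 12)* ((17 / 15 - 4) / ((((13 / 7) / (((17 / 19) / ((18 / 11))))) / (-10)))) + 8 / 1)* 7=-109974634 / 100035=-1099.36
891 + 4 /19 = 16933 /19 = 891.21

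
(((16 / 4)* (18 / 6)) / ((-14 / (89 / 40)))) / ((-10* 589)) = 267 / 824600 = 0.00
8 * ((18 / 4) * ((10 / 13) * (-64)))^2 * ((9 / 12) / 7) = 49766400 / 1183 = 42067.96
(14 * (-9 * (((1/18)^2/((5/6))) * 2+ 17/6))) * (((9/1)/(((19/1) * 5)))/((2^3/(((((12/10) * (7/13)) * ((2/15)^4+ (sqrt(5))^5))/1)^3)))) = -199765.86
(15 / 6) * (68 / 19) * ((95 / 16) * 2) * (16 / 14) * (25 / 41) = 74.04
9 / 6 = 3 / 2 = 1.50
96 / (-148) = -24 / 37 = -0.65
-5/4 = -1.25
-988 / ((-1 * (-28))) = -247 / 7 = -35.29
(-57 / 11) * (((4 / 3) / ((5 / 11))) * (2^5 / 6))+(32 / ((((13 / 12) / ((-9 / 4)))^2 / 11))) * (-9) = -34847584 / 2535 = -13746.58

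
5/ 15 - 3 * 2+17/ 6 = -17/ 6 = -2.83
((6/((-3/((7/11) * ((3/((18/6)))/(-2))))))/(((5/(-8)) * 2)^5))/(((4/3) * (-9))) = 1792/103125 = 0.02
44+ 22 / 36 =803 / 18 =44.61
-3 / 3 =-1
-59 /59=-1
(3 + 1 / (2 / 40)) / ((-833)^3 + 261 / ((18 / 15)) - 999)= -46 / 1156020637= -0.00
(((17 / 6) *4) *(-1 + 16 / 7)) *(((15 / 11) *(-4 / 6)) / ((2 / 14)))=-92.73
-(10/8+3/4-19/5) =9/5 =1.80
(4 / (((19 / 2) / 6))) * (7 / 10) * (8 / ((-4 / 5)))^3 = -33600 / 19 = -1768.42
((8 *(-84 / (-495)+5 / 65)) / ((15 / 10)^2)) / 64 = 529 / 38610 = 0.01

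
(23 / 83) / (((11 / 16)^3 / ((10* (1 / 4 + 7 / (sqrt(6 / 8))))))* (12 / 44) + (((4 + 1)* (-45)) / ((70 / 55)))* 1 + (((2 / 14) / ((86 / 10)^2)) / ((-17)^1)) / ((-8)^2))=-64670042241696149198510080 / 41257286059626871617114407759 - 231787595258570588160* sqrt(3) / 41257286059626871617114407759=-0.00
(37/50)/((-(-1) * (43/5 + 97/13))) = 481/10440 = 0.05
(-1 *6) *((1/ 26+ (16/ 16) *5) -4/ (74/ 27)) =-10329/ 481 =-21.47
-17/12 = -1.42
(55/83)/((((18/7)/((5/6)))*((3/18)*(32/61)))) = 117425/47808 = 2.46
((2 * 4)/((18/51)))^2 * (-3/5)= -4624/15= -308.27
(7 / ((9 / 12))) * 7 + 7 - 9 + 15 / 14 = 2705 / 42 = 64.40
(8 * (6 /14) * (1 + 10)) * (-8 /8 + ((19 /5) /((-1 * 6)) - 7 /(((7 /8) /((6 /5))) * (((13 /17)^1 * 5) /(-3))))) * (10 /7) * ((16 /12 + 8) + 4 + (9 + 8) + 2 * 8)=140704696 /9555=14725.77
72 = 72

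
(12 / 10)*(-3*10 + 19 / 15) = -862 / 25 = -34.48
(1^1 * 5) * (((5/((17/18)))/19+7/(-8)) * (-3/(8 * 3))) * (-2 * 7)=-53935/10336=-5.22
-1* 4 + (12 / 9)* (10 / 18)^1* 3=-16 / 9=-1.78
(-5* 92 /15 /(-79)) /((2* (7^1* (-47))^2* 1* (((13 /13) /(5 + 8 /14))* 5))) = 598 /299286365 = 0.00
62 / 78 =31 / 39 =0.79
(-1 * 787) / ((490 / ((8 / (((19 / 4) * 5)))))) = -12592 / 23275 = -0.54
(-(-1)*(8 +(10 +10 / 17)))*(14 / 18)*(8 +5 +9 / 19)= 566272 / 2907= 194.80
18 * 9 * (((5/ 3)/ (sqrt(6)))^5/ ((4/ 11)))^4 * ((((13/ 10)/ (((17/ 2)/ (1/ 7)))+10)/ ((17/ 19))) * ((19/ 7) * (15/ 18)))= 106.18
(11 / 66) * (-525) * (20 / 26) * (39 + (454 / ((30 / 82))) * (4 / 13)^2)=-69420575 / 6591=-10532.63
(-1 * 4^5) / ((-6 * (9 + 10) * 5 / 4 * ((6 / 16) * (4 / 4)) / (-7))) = -114688 / 855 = -134.14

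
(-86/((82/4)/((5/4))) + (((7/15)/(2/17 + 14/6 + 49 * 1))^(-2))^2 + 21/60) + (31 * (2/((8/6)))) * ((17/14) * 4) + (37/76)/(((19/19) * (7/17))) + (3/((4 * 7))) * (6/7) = 230820007627795769489/1562159244590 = 147757028.25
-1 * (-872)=872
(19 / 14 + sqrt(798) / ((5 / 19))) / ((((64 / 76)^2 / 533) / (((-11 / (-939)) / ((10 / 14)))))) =40214317 / 2403840 + 281500219 * sqrt(798) / 6009600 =1339.96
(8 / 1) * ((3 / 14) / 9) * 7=4 / 3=1.33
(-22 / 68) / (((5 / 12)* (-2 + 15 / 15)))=66 / 85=0.78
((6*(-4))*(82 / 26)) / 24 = -41 / 13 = -3.15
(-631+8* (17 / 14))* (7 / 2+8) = -100027 / 14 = -7144.79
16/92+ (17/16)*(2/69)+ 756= 417425/552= 756.20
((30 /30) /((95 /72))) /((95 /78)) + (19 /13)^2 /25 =43177 /61009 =0.71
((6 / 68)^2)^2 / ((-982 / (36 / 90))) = -81 / 3280704880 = -0.00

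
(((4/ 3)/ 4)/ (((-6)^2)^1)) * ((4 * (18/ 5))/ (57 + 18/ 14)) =7/ 3060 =0.00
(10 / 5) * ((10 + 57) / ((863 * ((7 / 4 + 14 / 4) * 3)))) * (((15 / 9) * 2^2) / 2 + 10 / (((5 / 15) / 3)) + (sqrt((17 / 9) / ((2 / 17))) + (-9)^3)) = -1022152 / 163107 + 4556 * sqrt(2) / 163107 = -6.23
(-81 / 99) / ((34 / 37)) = -333 / 374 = -0.89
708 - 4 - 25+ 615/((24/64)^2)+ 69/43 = 651958/129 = 5053.94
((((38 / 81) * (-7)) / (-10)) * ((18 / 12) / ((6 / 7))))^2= 866761 / 2624400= 0.33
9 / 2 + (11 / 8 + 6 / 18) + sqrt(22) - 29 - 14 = -883 / 24 + sqrt(22) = -32.10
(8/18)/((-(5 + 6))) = -4/99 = -0.04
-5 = -5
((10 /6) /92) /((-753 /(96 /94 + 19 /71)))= -935 /30153132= -0.00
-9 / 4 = -2.25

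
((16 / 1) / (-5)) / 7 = -16 / 35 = -0.46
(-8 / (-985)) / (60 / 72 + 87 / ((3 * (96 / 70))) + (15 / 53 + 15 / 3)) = 20352 / 68314675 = 0.00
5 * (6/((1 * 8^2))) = 15/32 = 0.47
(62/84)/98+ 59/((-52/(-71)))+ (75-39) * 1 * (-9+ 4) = -1330139/13377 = -99.43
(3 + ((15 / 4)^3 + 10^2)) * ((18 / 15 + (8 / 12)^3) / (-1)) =-1006667 / 4320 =-233.02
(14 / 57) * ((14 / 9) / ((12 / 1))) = 49 / 1539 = 0.03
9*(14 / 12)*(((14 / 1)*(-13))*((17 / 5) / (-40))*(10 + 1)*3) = 1072071 / 200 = 5360.36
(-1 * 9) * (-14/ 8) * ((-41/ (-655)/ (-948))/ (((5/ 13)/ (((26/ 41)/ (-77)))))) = 507/ 22767800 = 0.00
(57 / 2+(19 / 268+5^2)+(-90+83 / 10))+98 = 93627 / 1340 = 69.87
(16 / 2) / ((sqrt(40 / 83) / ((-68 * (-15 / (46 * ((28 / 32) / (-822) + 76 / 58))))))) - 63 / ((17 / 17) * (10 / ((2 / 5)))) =-63 / 25 + 38903616 * sqrt(830) / 5742755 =192.65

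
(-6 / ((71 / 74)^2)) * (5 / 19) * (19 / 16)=-20535 / 10082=-2.04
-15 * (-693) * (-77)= -800415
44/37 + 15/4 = 731/148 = 4.94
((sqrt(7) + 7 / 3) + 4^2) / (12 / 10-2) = -275 / 12-5* sqrt(7) / 4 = -26.22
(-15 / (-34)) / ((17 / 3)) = 45 / 578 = 0.08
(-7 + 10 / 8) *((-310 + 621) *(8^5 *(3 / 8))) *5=-109870080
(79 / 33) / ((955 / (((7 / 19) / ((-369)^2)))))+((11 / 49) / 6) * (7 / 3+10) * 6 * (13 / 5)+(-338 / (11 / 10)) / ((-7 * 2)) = 116441820745216 / 3995027054865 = 29.15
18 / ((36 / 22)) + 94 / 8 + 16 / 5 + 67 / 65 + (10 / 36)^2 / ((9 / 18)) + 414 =1858061 / 4212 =441.14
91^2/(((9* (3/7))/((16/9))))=927472/243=3816.76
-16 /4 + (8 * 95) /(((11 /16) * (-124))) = -4404 /341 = -12.91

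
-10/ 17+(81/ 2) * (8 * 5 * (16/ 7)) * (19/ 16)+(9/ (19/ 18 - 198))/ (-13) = 24111230428/ 5484115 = 4396.56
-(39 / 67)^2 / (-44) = 1521 / 197516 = 0.01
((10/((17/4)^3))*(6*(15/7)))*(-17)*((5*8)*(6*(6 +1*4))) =-138240000/2023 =-68334.16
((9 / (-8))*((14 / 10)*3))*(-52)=2457 / 10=245.70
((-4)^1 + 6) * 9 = 18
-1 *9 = -9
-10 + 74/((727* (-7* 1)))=-50964/5089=-10.01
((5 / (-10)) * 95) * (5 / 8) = -29.69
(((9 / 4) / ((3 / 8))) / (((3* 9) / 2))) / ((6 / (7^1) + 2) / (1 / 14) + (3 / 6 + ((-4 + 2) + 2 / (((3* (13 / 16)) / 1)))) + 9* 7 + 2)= 104 / 24411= 0.00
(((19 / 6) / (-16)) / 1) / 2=-19 / 192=-0.10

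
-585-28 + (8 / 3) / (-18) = -16555 / 27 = -613.15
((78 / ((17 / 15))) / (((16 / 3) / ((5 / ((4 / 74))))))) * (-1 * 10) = -1623375 / 136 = -11936.58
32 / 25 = 1.28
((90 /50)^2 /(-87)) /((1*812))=-27 /588700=-0.00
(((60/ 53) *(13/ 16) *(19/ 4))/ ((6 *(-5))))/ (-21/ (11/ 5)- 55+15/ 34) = 0.00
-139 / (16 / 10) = -695 / 8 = -86.88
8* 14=112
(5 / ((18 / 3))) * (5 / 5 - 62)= -305 / 6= -50.83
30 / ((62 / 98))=1470 / 31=47.42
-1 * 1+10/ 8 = 1/ 4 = 0.25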